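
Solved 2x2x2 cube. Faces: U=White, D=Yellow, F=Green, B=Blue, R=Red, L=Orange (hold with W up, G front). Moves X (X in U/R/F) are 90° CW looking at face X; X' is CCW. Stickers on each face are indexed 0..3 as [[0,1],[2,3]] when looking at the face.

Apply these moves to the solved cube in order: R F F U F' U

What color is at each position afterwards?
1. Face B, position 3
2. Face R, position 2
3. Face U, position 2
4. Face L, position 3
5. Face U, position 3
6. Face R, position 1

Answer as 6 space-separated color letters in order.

Answer: B G O Y W R

Derivation:
After move 1 (R): R=RRRR U=WGWG F=GYGY D=YBYB B=WBWB
After move 2 (F): F=GGYY U=WGOO R=WRGR D=RRYB L=OYOB
After move 3 (F): F=YGYG U=WGBY R=OROR D=GWYB L=OROR
After move 4 (U): U=BWYG F=ORYG R=WBOR B=ORWB L=YGOR
After move 5 (F'): F=RGOY U=BWWO R=WBGR D=GRYB L=YGOY
After move 6 (U): U=WBOW F=WBOY R=ORGR B=YGWB L=RGOY
Query 1: B[3] = B
Query 2: R[2] = G
Query 3: U[2] = O
Query 4: L[3] = Y
Query 5: U[3] = W
Query 6: R[1] = R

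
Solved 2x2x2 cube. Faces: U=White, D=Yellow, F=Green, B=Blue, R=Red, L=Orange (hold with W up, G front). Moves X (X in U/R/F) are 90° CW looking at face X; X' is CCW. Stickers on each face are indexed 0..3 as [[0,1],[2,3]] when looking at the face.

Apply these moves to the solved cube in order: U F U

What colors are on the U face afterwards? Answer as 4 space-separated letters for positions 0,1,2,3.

Answer: O W G W

Derivation:
After move 1 (U): U=WWWW F=RRGG R=BBRR B=OOBB L=GGOO
After move 2 (F): F=GRGR U=WWOG R=WBWR D=RBYY L=GYOY
After move 3 (U): U=OWGW F=WBGR R=OOWR B=GYBB L=GROY
Query: U face = OWGW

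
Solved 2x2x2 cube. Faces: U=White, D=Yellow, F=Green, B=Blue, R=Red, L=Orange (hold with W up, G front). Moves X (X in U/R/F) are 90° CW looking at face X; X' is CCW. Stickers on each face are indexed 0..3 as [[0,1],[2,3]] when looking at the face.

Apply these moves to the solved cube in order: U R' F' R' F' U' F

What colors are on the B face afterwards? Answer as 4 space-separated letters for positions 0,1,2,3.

Answer: W R O B

Derivation:
After move 1 (U): U=WWWW F=RRGG R=BBRR B=OOBB L=GGOO
After move 2 (R'): R=BRBR U=WBWO F=RWGW D=YRYG B=YOYB
After move 3 (F'): F=WWRG U=WBBB R=RRYR D=GOYG L=GOOW
After move 4 (R'): R=RRRY U=WYBY F=WBRB D=GWYG B=GOOB
After move 5 (F'): F=BBWR U=WYRR R=WRGY D=OWYG L=GYOB
After move 6 (U'): U=YRWR F=GYWR R=BBGY B=WROB L=GOOB
After move 7 (F): F=WGRY U=YRBO R=WBRY D=GBYG L=GOOW
Query: B face = WROB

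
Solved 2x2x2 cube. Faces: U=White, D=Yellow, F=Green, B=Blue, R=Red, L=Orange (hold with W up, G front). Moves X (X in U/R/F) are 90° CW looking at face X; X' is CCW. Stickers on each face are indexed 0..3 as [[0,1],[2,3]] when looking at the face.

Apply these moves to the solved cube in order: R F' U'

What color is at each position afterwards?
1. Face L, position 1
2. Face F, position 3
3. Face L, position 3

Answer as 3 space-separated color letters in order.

After move 1 (R): R=RRRR U=WGWG F=GYGY D=YBYB B=WBWB
After move 2 (F'): F=YYGG U=WGRR R=BRYR D=OOYB L=OGOW
After move 3 (U'): U=GRWR F=OGGG R=YYYR B=BRWB L=WBOW
Query 1: L[1] = B
Query 2: F[3] = G
Query 3: L[3] = W

Answer: B G W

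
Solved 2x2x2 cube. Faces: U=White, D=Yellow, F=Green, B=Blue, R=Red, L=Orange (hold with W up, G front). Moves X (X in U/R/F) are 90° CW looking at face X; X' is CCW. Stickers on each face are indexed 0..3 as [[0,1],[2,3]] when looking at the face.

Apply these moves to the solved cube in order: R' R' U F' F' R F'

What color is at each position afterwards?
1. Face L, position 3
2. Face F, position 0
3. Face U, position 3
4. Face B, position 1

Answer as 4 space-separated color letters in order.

Answer: W Y R O

Derivation:
After move 1 (R'): R=RRRR U=WBWB F=GWGW D=YGYG B=YBYB
After move 2 (R'): R=RRRR U=WYWY F=GBGB D=YWYW B=GBGB
After move 3 (U): U=WWYY F=RRGB R=GBRR B=OOGB L=GBOO
After move 4 (F'): F=RBRG U=WWGR R=WBYR D=BOYW L=GYOY
After move 5 (F'): F=BGRR U=WWWY R=OBBR D=YYYW L=GROG
After move 6 (R): R=BORB U=WGWR F=BYRW D=YGYO B=YOWB
After move 7 (F'): F=YWBR U=WGBR R=GOYB D=RGYO L=GROW
Query 1: L[3] = W
Query 2: F[0] = Y
Query 3: U[3] = R
Query 4: B[1] = O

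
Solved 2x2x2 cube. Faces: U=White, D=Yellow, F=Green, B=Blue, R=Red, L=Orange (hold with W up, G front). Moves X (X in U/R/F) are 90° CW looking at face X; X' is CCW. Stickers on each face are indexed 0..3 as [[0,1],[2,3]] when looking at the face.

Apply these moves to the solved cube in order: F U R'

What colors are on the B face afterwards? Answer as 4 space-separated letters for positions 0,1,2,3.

Answer: Y Y R B

Derivation:
After move 1 (F): F=GGGG U=WWOO R=WRWR D=RRYY L=OYOY
After move 2 (U): U=OWOW F=WRGG R=BBWR B=OYBB L=GGOY
After move 3 (R'): R=BRBW U=OBOO F=WWGW D=RRYG B=YYRB
Query: B face = YYRB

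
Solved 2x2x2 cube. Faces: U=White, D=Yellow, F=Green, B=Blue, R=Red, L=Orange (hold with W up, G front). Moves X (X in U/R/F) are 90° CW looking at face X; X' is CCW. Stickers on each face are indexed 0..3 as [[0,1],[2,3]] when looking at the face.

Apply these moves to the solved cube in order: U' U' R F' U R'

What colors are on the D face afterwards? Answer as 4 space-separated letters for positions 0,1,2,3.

After move 1 (U'): U=WWWW F=OOGG R=GGRR B=RRBB L=BBOO
After move 2 (U'): U=WWWW F=BBGG R=OORR B=GGBB L=RROO
After move 3 (R): R=RORO U=WBWG F=BYGY D=YBYG B=WGWB
After move 4 (F'): F=YYBG U=WBRR R=BOYO D=ROYG L=RGOW
After move 5 (U): U=RWRB F=BOBG R=WGYO B=RGWB L=YYOW
After move 6 (R'): R=GOWY U=RWRR F=BWBB D=ROYG B=GGOB
Query: D face = ROYG

Answer: R O Y G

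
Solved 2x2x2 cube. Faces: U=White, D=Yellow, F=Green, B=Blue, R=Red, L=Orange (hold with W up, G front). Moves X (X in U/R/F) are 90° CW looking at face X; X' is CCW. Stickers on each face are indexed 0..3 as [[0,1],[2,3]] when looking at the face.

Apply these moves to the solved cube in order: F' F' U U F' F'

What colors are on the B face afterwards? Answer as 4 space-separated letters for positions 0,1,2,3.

After move 1 (F'): F=GGGG U=WWRR R=YRYR D=OOYY L=OWOW
After move 2 (F'): F=GGGG U=WWYY R=OROR D=WWYY L=OROR
After move 3 (U): U=YWYW F=ORGG R=BBOR B=ORBB L=GGOR
After move 4 (U): U=YYWW F=BBGG R=OROR B=GGBB L=OROR
After move 5 (F'): F=BGBG U=YYOO R=WRWR D=RRYY L=OWOW
After move 6 (F'): F=GGBB U=YYWW R=RRRR D=WWYY L=OOOO
Query: B face = GGBB

Answer: G G B B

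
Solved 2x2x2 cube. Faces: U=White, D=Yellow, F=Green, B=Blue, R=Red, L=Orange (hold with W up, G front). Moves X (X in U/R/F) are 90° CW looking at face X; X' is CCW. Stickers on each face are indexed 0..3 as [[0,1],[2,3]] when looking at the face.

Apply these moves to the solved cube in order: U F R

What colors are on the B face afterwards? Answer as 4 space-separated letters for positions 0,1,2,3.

After move 1 (U): U=WWWW F=RRGG R=BBRR B=OOBB L=GGOO
After move 2 (F): F=GRGR U=WWOG R=WBWR D=RBYY L=GYOY
After move 3 (R): R=WWRB U=WROR F=GBGY D=RBYO B=GOWB
Query: B face = GOWB

Answer: G O W B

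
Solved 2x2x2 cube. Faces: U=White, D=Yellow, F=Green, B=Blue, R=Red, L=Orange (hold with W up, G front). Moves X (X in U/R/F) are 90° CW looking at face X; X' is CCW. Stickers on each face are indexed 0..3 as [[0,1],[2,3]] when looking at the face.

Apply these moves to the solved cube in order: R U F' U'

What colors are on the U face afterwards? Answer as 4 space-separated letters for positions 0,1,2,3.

After move 1 (R): R=RRRR U=WGWG F=GYGY D=YBYB B=WBWB
After move 2 (U): U=WWGG F=RRGY R=WBRR B=OOWB L=GYOO
After move 3 (F'): F=RYRG U=WWWR R=BBYR D=YOYB L=GGOG
After move 4 (U'): U=WRWW F=GGRG R=RYYR B=BBWB L=OOOG
Query: U face = WRWW

Answer: W R W W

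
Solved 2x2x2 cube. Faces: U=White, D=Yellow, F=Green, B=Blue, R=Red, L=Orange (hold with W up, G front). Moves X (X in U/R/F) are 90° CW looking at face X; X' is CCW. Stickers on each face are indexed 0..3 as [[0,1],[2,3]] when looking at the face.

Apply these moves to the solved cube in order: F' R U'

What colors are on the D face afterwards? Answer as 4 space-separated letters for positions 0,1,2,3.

Answer: O B Y B

Derivation:
After move 1 (F'): F=GGGG U=WWRR R=YRYR D=OOYY L=OWOW
After move 2 (R): R=YYRR U=WGRG F=GOGY D=OBYB B=RBWB
After move 3 (U'): U=GGWR F=OWGY R=GORR B=YYWB L=RBOW
Query: D face = OBYB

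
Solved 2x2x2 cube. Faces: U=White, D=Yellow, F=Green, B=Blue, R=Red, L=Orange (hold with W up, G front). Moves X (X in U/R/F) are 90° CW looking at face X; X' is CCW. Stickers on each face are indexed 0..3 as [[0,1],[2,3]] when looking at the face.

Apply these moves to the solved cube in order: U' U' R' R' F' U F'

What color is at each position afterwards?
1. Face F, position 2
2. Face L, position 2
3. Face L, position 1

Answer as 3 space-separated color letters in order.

After move 1 (U'): U=WWWW F=OOGG R=GGRR B=RRBB L=BBOO
After move 2 (U'): U=WWWW F=BBGG R=OORR B=GGBB L=RROO
After move 3 (R'): R=OROR U=WBWG F=BWGW D=YBYG B=YGYB
After move 4 (R'): R=RROO U=WYWY F=BBGG D=YWYW B=GGBB
After move 5 (F'): F=BGBG U=WYRO R=WRYO D=ROYW L=RYOW
After move 6 (U): U=RWOY F=WRBG R=GGYO B=RYBB L=BGOW
After move 7 (F'): F=RGWB U=RWGY R=OGRO D=GWYW L=BYOO
Query 1: F[2] = W
Query 2: L[2] = O
Query 3: L[1] = Y

Answer: W O Y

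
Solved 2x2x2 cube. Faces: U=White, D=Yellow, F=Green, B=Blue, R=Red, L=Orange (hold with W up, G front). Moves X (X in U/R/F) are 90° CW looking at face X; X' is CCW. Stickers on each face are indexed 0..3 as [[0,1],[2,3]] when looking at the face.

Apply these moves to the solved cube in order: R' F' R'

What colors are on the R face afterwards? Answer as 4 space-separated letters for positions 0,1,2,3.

Answer: R R G Y

Derivation:
After move 1 (R'): R=RRRR U=WBWB F=GWGW D=YGYG B=YBYB
After move 2 (F'): F=WWGG U=WBRR R=GRYR D=OOYG L=OBOW
After move 3 (R'): R=RRGY U=WYRY F=WBGR D=OWYG B=GBOB
Query: R face = RRGY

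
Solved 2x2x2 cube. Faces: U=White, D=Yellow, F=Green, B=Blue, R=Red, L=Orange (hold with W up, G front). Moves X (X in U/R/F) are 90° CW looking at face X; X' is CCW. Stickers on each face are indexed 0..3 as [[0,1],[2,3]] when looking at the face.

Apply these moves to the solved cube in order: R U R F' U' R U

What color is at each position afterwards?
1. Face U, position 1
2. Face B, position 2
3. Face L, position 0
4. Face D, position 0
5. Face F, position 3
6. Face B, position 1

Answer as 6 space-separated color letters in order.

Answer: R R G Y O O

Derivation:
After move 1 (R): R=RRRR U=WGWG F=GYGY D=YBYB B=WBWB
After move 2 (U): U=WWGG F=RRGY R=WBRR B=OOWB L=GYOO
After move 3 (R): R=RWRB U=WRGY F=RBGB D=YWYO B=GOWB
After move 4 (F'): F=BBRG U=WRRR R=WWYB D=YOYO L=GYOG
After move 5 (U'): U=RRWR F=GYRG R=BBYB B=WWWB L=GOOG
After move 6 (R): R=YBBB U=RYWG F=GORO D=YWYW B=RWRB
After move 7 (U): U=WRGY F=YBRO R=RWBB B=GORB L=GOOG
Query 1: U[1] = R
Query 2: B[2] = R
Query 3: L[0] = G
Query 4: D[0] = Y
Query 5: F[3] = O
Query 6: B[1] = O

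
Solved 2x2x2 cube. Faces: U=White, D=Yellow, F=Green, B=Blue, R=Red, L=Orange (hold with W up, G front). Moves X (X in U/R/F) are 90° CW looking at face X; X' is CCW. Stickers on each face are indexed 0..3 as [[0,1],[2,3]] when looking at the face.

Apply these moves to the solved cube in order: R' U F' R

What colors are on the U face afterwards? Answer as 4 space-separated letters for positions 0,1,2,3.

Answer: W W Y G

Derivation:
After move 1 (R'): R=RRRR U=WBWB F=GWGW D=YGYG B=YBYB
After move 2 (U): U=WWBB F=RRGW R=YBRR B=OOYB L=GWOO
After move 3 (F'): F=RWRG U=WWYR R=GBYR D=WOYG L=GBOB
After move 4 (R): R=YGRB U=WWYG F=RORG D=WYYO B=ROWB
Query: U face = WWYG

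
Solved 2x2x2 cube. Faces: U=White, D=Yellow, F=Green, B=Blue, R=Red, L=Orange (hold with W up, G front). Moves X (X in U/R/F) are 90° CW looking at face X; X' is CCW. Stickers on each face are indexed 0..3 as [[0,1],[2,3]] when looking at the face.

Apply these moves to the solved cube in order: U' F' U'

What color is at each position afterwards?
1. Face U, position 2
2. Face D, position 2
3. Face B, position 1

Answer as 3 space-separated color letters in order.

Answer: W Y G

Derivation:
After move 1 (U'): U=WWWW F=OOGG R=GGRR B=RRBB L=BBOO
After move 2 (F'): F=OGOG U=WWGR R=YGYR D=BOYY L=BWOW
After move 3 (U'): U=WRWG F=BWOG R=OGYR B=YGBB L=RROW
Query 1: U[2] = W
Query 2: D[2] = Y
Query 3: B[1] = G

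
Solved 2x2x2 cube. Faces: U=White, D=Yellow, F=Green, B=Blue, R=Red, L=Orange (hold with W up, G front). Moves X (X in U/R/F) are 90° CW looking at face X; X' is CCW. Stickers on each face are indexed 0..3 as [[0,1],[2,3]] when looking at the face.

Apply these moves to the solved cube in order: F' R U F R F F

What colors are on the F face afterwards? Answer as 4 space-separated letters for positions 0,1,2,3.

After move 1 (F'): F=GGGG U=WWRR R=YRYR D=OOYY L=OWOW
After move 2 (R): R=YYRR U=WGRG F=GOGY D=OBYB B=RBWB
After move 3 (U): U=RWGG F=YYGY R=RBRR B=OWWB L=GOOW
After move 4 (F): F=GYYY U=RWWO R=GBGR D=RRYB L=GOOB
After move 5 (R): R=GGRB U=RYWY F=GRYB D=RWYO B=OWWB
After move 6 (F): F=YGBR U=RYBO R=WGYB D=RGYO L=GROW
After move 7 (F): F=BYRG U=RYWR R=BGOB D=YWYO L=GROG
Query: F face = BYRG

Answer: B Y R G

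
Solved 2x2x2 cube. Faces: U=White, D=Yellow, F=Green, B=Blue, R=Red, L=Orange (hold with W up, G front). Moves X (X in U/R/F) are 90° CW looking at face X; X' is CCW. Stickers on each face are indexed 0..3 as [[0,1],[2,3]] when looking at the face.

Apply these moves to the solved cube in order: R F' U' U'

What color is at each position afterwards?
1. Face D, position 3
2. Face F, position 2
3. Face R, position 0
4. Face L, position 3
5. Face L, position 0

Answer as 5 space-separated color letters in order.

Answer: B G O W B

Derivation:
After move 1 (R): R=RRRR U=WGWG F=GYGY D=YBYB B=WBWB
After move 2 (F'): F=YYGG U=WGRR R=BRYR D=OOYB L=OGOW
After move 3 (U'): U=GRWR F=OGGG R=YYYR B=BRWB L=WBOW
After move 4 (U'): U=RRGW F=WBGG R=OGYR B=YYWB L=BROW
Query 1: D[3] = B
Query 2: F[2] = G
Query 3: R[0] = O
Query 4: L[3] = W
Query 5: L[0] = B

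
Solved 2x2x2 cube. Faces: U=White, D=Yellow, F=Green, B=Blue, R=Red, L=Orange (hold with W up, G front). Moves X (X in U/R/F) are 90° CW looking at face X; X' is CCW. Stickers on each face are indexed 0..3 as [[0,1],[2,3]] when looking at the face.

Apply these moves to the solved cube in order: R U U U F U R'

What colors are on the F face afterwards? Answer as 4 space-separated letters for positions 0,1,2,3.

After move 1 (R): R=RRRR U=WGWG F=GYGY D=YBYB B=WBWB
After move 2 (U): U=WWGG F=RRGY R=WBRR B=OOWB L=GYOO
After move 3 (U): U=GWGW F=WBGY R=OORR B=GYWB L=RROO
After move 4 (U): U=GGWW F=OOGY R=GYRR B=RRWB L=WBOO
After move 5 (F): F=GOYO U=GGOB R=WYWR D=RGYB L=WYOB
After move 6 (U): U=OGBG F=WYYO R=RRWR B=WYWB L=GOOB
After move 7 (R'): R=RRRW U=OWBW F=WGYG D=RYYO B=BYGB
Query: F face = WGYG

Answer: W G Y G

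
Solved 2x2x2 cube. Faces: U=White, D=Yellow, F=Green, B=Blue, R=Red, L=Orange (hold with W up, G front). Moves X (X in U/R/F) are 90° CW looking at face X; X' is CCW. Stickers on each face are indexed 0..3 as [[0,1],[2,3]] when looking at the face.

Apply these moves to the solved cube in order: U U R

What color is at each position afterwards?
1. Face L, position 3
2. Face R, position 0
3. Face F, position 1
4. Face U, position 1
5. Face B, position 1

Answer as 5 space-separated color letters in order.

Answer: O R Y B G

Derivation:
After move 1 (U): U=WWWW F=RRGG R=BBRR B=OOBB L=GGOO
After move 2 (U): U=WWWW F=BBGG R=OORR B=GGBB L=RROO
After move 3 (R): R=RORO U=WBWG F=BYGY D=YBYG B=WGWB
Query 1: L[3] = O
Query 2: R[0] = R
Query 3: F[1] = Y
Query 4: U[1] = B
Query 5: B[1] = G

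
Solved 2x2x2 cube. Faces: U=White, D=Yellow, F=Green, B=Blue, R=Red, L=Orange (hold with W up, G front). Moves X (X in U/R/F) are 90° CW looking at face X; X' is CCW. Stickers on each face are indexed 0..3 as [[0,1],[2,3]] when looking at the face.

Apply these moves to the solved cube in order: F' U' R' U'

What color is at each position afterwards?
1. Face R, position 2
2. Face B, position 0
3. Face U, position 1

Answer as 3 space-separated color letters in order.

After move 1 (F'): F=GGGG U=WWRR R=YRYR D=OOYY L=OWOW
After move 2 (U'): U=WRWR F=OWGG R=GGYR B=YRBB L=BBOW
After move 3 (R'): R=GRGY U=WBWY F=ORGR D=OWYG B=YROB
After move 4 (U'): U=BYWW F=BBGR R=ORGY B=GROB L=YROW
Query 1: R[2] = G
Query 2: B[0] = G
Query 3: U[1] = Y

Answer: G G Y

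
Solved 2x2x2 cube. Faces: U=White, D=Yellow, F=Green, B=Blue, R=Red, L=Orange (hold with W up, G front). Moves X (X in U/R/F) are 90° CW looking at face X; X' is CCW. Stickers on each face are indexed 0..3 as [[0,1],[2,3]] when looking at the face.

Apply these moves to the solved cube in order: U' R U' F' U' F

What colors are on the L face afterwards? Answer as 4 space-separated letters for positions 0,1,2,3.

After move 1 (U'): U=WWWW F=OOGG R=GGRR B=RRBB L=BBOO
After move 2 (R): R=RGRG U=WOWG F=OYGY D=YBYR B=WRWB
After move 3 (U'): U=OGWW F=BBGY R=OYRG B=RGWB L=WROO
After move 4 (F'): F=BYBG U=OGOR R=BYYG D=ROYR L=WWOW
After move 5 (U'): U=GROO F=WWBG R=BYYG B=BYWB L=RGOW
After move 6 (F): F=BWGW U=GRWG R=OYOG D=YBYR L=RROO
Query: L face = RROO

Answer: R R O O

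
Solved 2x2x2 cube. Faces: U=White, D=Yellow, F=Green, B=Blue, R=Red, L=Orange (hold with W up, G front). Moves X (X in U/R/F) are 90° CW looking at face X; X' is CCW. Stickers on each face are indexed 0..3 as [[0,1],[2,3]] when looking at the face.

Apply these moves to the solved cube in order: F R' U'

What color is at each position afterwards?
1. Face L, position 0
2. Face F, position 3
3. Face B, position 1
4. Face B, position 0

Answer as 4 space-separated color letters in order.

After move 1 (F): F=GGGG U=WWOO R=WRWR D=RRYY L=OYOY
After move 2 (R'): R=RRWW U=WBOB F=GWGO D=RGYG B=YBRB
After move 3 (U'): U=BBWO F=OYGO R=GWWW B=RRRB L=YBOY
Query 1: L[0] = Y
Query 2: F[3] = O
Query 3: B[1] = R
Query 4: B[0] = R

Answer: Y O R R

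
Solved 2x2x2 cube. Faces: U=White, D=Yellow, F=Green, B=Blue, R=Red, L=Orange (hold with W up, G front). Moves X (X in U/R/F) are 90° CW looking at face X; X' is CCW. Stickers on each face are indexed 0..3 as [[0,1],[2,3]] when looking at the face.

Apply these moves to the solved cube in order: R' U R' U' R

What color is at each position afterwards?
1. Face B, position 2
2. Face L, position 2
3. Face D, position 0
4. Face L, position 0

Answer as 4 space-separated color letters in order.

Answer: O O Y G

Derivation:
After move 1 (R'): R=RRRR U=WBWB F=GWGW D=YGYG B=YBYB
After move 2 (U): U=WWBB F=RRGW R=YBRR B=OOYB L=GWOO
After move 3 (R'): R=BRYR U=WYBO F=RWGB D=YRYW B=GOGB
After move 4 (U'): U=YOWB F=GWGB R=RWYR B=BRGB L=GOOO
After move 5 (R): R=YRRW U=YWWB F=GRGW D=YGYB B=BROB
Query 1: B[2] = O
Query 2: L[2] = O
Query 3: D[0] = Y
Query 4: L[0] = G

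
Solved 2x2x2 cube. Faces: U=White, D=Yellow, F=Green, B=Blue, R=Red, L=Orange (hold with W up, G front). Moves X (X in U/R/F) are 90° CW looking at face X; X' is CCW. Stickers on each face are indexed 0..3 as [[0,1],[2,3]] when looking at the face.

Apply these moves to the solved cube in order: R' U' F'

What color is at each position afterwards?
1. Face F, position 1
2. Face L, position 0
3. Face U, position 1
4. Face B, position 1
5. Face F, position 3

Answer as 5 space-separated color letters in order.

Answer: W Y B R G

Derivation:
After move 1 (R'): R=RRRR U=WBWB F=GWGW D=YGYG B=YBYB
After move 2 (U'): U=BBWW F=OOGW R=GWRR B=RRYB L=YBOO
After move 3 (F'): F=OWOG U=BBGR R=GWYR D=BOYG L=YWOW
Query 1: F[1] = W
Query 2: L[0] = Y
Query 3: U[1] = B
Query 4: B[1] = R
Query 5: F[3] = G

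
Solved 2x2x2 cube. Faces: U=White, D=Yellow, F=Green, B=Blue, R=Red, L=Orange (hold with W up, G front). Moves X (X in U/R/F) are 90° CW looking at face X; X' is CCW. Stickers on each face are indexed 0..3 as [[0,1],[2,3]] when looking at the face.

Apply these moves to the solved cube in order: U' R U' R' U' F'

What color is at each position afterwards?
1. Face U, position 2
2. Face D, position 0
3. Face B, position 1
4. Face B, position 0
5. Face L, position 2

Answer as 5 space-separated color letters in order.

Answer: B G G Y O

Derivation:
After move 1 (U'): U=WWWW F=OOGG R=GGRR B=RRBB L=BBOO
After move 2 (R): R=RGRG U=WOWG F=OYGY D=YBYR B=WRWB
After move 3 (U'): U=OGWW F=BBGY R=OYRG B=RGWB L=WROO
After move 4 (R'): R=YGOR U=OWWR F=BGGW D=YBYY B=RGBB
After move 5 (U'): U=WROW F=WRGW R=BGOR B=YGBB L=RGOO
After move 6 (F'): F=RWWG U=WRBO R=BGYR D=GOYY L=RWOO
Query 1: U[2] = B
Query 2: D[0] = G
Query 3: B[1] = G
Query 4: B[0] = Y
Query 5: L[2] = O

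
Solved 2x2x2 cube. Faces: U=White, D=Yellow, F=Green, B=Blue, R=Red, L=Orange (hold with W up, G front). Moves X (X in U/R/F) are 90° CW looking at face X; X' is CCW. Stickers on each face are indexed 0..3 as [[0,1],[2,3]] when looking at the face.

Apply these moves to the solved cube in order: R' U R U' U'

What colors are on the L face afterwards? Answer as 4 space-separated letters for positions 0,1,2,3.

After move 1 (R'): R=RRRR U=WBWB F=GWGW D=YGYG B=YBYB
After move 2 (U): U=WWBB F=RRGW R=YBRR B=OOYB L=GWOO
After move 3 (R): R=RYRB U=WRBW F=RGGG D=YYYO B=BOWB
After move 4 (U'): U=RWWB F=GWGG R=RGRB B=RYWB L=BOOO
After move 5 (U'): U=WBRW F=BOGG R=GWRB B=RGWB L=RYOO
Query: L face = RYOO

Answer: R Y O O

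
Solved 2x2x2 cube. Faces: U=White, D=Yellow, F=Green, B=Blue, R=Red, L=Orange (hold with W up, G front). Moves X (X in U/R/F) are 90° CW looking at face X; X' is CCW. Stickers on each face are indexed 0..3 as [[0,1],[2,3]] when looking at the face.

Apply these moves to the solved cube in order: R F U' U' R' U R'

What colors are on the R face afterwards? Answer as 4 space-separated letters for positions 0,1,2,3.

After move 1 (R): R=RRRR U=WGWG F=GYGY D=YBYB B=WBWB
After move 2 (F): F=GGYY U=WGOO R=WRGR D=RRYB L=OYOB
After move 3 (U'): U=GOWO F=OYYY R=GGGR B=WRWB L=WBOB
After move 4 (U'): U=OOGW F=WBYY R=OYGR B=GGWB L=WROB
After move 5 (R'): R=YROG U=OWGG F=WOYW D=RBYY B=BGRB
After move 6 (U): U=GOGW F=YRYW R=BGOG B=WRRB L=WOOB
After move 7 (R'): R=GGBO U=GRGW F=YOYW D=RRYW B=YRBB
Query: R face = GGBO

Answer: G G B O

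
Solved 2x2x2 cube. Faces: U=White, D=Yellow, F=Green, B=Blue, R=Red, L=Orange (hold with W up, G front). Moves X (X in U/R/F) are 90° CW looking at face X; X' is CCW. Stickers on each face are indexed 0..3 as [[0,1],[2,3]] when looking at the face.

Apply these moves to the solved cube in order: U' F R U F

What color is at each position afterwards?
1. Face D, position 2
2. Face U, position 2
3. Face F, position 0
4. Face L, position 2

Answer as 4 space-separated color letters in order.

Answer: Y Y G O

Derivation:
After move 1 (U'): U=WWWW F=OOGG R=GGRR B=RRBB L=BBOO
After move 2 (F): F=GOGO U=WWOB R=WGWR D=RGYY L=BYOY
After move 3 (R): R=WWRG U=WOOO F=GGGY D=RBYR B=BRWB
After move 4 (U): U=OWOO F=WWGY R=BRRG B=BYWB L=GGOY
After move 5 (F): F=GWYW U=OWYG R=OROG D=RBYR L=GROB
Query 1: D[2] = Y
Query 2: U[2] = Y
Query 3: F[0] = G
Query 4: L[2] = O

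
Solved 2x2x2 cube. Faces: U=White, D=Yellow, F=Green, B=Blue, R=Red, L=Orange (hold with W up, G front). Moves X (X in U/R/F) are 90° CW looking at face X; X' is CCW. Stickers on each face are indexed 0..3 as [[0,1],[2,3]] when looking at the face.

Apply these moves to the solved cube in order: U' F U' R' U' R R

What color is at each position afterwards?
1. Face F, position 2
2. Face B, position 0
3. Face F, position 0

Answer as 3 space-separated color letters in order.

After move 1 (U'): U=WWWW F=OOGG R=GGRR B=RRBB L=BBOO
After move 2 (F): F=GOGO U=WWOB R=WGWR D=RGYY L=BYOY
After move 3 (U'): U=WBWO F=BYGO R=GOWR B=WGBB L=RROY
After move 4 (R'): R=ORGW U=WBWW F=BBGO D=RYYO B=YGGB
After move 5 (U'): U=BWWW F=RRGO R=BBGW B=ORGB L=YGOY
After move 6 (R): R=GBWB U=BRWO F=RYGO D=RGYO B=WRWB
After move 7 (R): R=WGBB U=BYWO F=RGGO D=RWYW B=ORRB
Query 1: F[2] = G
Query 2: B[0] = O
Query 3: F[0] = R

Answer: G O R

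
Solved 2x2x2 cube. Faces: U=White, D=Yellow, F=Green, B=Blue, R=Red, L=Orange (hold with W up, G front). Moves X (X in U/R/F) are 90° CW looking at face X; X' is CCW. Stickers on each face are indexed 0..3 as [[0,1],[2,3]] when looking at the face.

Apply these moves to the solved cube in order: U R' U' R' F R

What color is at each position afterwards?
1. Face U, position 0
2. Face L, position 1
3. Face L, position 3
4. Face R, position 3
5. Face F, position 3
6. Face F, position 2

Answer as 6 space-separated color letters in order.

After move 1 (U): U=WWWW F=RRGG R=BBRR B=OOBB L=GGOO
After move 2 (R'): R=BRBR U=WBWO F=RWGW D=YRYG B=YOYB
After move 3 (U'): U=BOWW F=GGGW R=RWBR B=BRYB L=YOOO
After move 4 (R'): R=WRRB U=BYWB F=GOGW D=YGYW B=GRRB
After move 5 (F): F=GGWO U=BYOO R=WRBB D=RWYW L=YYOG
After move 6 (R): R=BWBR U=BGOO F=GWWW D=RRYG B=ORYB
Query 1: U[0] = B
Query 2: L[1] = Y
Query 3: L[3] = G
Query 4: R[3] = R
Query 5: F[3] = W
Query 6: F[2] = W

Answer: B Y G R W W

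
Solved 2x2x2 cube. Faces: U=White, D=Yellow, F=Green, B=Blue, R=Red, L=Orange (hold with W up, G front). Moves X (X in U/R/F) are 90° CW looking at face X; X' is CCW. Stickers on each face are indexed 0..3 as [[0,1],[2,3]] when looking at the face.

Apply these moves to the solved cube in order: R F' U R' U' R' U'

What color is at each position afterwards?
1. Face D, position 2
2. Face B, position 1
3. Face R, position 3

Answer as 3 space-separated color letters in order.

After move 1 (R): R=RRRR U=WGWG F=GYGY D=YBYB B=WBWB
After move 2 (F'): F=YYGG U=WGRR R=BRYR D=OOYB L=OGOW
After move 3 (U): U=RWRG F=BRGG R=WBYR B=OGWB L=YYOW
After move 4 (R'): R=BRWY U=RWRO F=BWGG D=ORYG B=BGOB
After move 5 (U'): U=WORR F=YYGG R=BWWY B=BROB L=BGOW
After move 6 (R'): R=WYBW U=WORB F=YOGR D=OYYG B=GRRB
After move 7 (U'): U=OBWR F=BGGR R=YOBW B=WYRB L=GROW
Query 1: D[2] = Y
Query 2: B[1] = Y
Query 3: R[3] = W

Answer: Y Y W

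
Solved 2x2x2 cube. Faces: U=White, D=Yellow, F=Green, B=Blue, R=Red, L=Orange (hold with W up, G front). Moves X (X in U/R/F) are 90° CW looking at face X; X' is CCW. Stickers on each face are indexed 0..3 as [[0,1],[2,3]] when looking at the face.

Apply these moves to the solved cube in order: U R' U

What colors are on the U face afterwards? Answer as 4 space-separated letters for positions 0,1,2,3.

Answer: W W O B

Derivation:
After move 1 (U): U=WWWW F=RRGG R=BBRR B=OOBB L=GGOO
After move 2 (R'): R=BRBR U=WBWO F=RWGW D=YRYG B=YOYB
After move 3 (U): U=WWOB F=BRGW R=YOBR B=GGYB L=RWOO
Query: U face = WWOB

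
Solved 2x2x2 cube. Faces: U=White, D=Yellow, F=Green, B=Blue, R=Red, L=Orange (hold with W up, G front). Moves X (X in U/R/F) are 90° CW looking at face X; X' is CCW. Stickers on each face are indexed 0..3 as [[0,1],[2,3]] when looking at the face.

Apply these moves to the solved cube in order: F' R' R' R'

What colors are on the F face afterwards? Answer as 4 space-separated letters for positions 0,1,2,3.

Answer: G O G Y

Derivation:
After move 1 (F'): F=GGGG U=WWRR R=YRYR D=OOYY L=OWOW
After move 2 (R'): R=RRYY U=WBRB F=GWGR D=OGYG B=YBOB
After move 3 (R'): R=RYRY U=WORY F=GBGB D=OWYR B=GBGB
After move 4 (R'): R=YYRR U=WGRG F=GOGY D=OBYB B=RBWB
Query: F face = GOGY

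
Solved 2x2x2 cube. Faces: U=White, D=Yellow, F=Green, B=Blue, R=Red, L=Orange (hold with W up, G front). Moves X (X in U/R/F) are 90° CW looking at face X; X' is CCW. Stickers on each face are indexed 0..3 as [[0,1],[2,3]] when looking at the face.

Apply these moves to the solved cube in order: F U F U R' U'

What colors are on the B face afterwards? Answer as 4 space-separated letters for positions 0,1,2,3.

Answer: Y R B B

Derivation:
After move 1 (F): F=GGGG U=WWOO R=WRWR D=RRYY L=OYOY
After move 2 (U): U=OWOW F=WRGG R=BBWR B=OYBB L=GGOY
After move 3 (F): F=GWGR U=OWYG R=OBWR D=WBYY L=GROR
After move 4 (U): U=YOGW F=OBGR R=OYWR B=GRBB L=GWOR
After move 5 (R'): R=YROW U=YBGG F=OOGW D=WBYR B=YRBB
After move 6 (U'): U=BGYG F=GWGW R=OOOW B=YRBB L=YROR
Query: B face = YRBB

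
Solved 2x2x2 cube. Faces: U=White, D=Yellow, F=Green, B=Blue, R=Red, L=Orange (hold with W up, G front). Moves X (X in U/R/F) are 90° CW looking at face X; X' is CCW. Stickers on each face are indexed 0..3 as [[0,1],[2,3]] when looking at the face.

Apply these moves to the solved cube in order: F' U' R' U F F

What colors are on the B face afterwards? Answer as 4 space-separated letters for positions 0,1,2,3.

Answer: B B O B

Derivation:
After move 1 (F'): F=GGGG U=WWRR R=YRYR D=OOYY L=OWOW
After move 2 (U'): U=WRWR F=OWGG R=GGYR B=YRBB L=BBOW
After move 3 (R'): R=GRGY U=WBWY F=ORGR D=OWYG B=YROB
After move 4 (U): U=WWYB F=GRGR R=YRGY B=BBOB L=OROW
After move 5 (F): F=GGRR U=WWWR R=YRBY D=GYYG L=OOOW
After move 6 (F): F=RGRG U=WWWO R=WRRY D=BYYG L=OGOY
Query: B face = BBOB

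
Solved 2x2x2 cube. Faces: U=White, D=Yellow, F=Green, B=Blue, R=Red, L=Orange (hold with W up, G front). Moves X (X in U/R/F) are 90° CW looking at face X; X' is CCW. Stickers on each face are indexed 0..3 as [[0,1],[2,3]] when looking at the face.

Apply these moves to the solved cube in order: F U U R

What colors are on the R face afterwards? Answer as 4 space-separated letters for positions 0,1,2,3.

After move 1 (F): F=GGGG U=WWOO R=WRWR D=RRYY L=OYOY
After move 2 (U): U=OWOW F=WRGG R=BBWR B=OYBB L=GGOY
After move 3 (U): U=OOWW F=BBGG R=OYWR B=GGBB L=WROY
After move 4 (R): R=WORY U=OBWG F=BRGY D=RBYG B=WGOB
Query: R face = WORY

Answer: W O R Y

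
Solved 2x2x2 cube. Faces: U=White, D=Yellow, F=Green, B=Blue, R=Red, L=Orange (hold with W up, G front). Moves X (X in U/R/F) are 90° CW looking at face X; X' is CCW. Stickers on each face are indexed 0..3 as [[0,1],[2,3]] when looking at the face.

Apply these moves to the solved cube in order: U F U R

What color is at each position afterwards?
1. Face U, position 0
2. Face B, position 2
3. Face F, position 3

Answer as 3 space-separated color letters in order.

Answer: O W Y

Derivation:
After move 1 (U): U=WWWW F=RRGG R=BBRR B=OOBB L=GGOO
After move 2 (F): F=GRGR U=WWOG R=WBWR D=RBYY L=GYOY
After move 3 (U): U=OWGW F=WBGR R=OOWR B=GYBB L=GROY
After move 4 (R): R=WORO U=OBGR F=WBGY D=RBYG B=WYWB
Query 1: U[0] = O
Query 2: B[2] = W
Query 3: F[3] = Y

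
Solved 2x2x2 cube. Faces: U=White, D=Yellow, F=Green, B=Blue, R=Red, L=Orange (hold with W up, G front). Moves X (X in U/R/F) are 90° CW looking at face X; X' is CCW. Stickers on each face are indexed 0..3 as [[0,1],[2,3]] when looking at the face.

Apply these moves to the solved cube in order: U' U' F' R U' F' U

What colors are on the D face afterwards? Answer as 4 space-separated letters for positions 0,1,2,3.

Answer: G W Y G

Derivation:
After move 1 (U'): U=WWWW F=OOGG R=GGRR B=RRBB L=BBOO
After move 2 (U'): U=WWWW F=BBGG R=OORR B=GGBB L=RROO
After move 3 (F'): F=BGBG U=WWOR R=YOYR D=ROYY L=RWOW
After move 4 (R): R=YYRO U=WGOG F=BOBY D=RBYG B=RGWB
After move 5 (U'): U=GGWO F=RWBY R=BORO B=YYWB L=RGOW
After move 6 (F'): F=WYRB U=GGBR R=BORO D=GWYG L=ROOW
After move 7 (U): U=BGRG F=BORB R=YYRO B=ROWB L=WYOW
Query: D face = GWYG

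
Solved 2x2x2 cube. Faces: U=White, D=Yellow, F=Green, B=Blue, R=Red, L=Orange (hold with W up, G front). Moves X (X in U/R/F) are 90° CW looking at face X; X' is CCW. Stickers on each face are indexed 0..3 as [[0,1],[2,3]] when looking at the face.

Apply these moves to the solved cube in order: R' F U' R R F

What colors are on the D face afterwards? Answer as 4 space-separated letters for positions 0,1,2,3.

Answer: G R Y O

Derivation:
After move 1 (R'): R=RRRR U=WBWB F=GWGW D=YGYG B=YBYB
After move 2 (F): F=GGWW U=WBOO R=WRBR D=RRYG L=OYOG
After move 3 (U'): U=BOWO F=OYWW R=GGBR B=WRYB L=YBOG
After move 4 (R): R=BGRG U=BYWW F=ORWG D=RYYW B=OROB
After move 5 (R): R=RBGG U=BRWG F=OYWW D=ROYO B=WRYB
After move 6 (F): F=WOWY U=BRGB R=WBGG D=GRYO L=YROO
Query: D face = GRYO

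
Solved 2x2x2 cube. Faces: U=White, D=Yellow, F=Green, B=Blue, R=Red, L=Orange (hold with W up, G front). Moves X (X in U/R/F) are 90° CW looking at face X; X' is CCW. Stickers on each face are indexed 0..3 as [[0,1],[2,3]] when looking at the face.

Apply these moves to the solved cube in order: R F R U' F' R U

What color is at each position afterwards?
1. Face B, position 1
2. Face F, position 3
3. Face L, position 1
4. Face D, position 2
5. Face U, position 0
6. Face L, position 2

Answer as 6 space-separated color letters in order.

After move 1 (R): R=RRRR U=WGWG F=GYGY D=YBYB B=WBWB
After move 2 (F): F=GGYY U=WGOO R=WRGR D=RRYB L=OYOB
After move 3 (R): R=GWRR U=WGOY F=GRYB D=RWYW B=OBGB
After move 4 (U'): U=GYWO F=OYYB R=GRRR B=GWGB L=OBOB
After move 5 (F'): F=YBOY U=GYGR R=WRRR D=BBYW L=OOOW
After move 6 (R): R=RWRR U=GBGY F=YBOW D=BGYG B=RWYB
After move 7 (U): U=GGYB F=RWOW R=RWRR B=OOYB L=YBOW
Query 1: B[1] = O
Query 2: F[3] = W
Query 3: L[1] = B
Query 4: D[2] = Y
Query 5: U[0] = G
Query 6: L[2] = O

Answer: O W B Y G O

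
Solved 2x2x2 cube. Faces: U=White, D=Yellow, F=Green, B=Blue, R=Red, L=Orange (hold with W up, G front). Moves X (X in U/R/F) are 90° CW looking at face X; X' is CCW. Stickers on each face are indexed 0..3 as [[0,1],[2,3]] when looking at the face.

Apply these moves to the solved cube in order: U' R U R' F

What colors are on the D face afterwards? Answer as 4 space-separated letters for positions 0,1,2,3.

Answer: W R Y Y

Derivation:
After move 1 (U'): U=WWWW F=OOGG R=GGRR B=RRBB L=BBOO
After move 2 (R): R=RGRG U=WOWG F=OYGY D=YBYR B=WRWB
After move 3 (U): U=WWGO F=RGGY R=WRRG B=BBWB L=OYOO
After move 4 (R'): R=RGWR U=WWGB F=RWGO D=YGYY B=RBBB
After move 5 (F): F=GROW U=WWOY R=GGBR D=WRYY L=OYOG
Query: D face = WRYY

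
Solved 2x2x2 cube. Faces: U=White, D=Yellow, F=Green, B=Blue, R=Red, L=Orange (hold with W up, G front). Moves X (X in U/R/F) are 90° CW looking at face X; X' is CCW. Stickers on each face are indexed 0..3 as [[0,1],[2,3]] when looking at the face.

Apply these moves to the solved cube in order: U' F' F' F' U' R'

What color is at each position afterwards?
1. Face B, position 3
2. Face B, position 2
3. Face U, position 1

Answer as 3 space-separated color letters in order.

After move 1 (U'): U=WWWW F=OOGG R=GGRR B=RRBB L=BBOO
After move 2 (F'): F=OGOG U=WWGR R=YGYR D=BOYY L=BWOW
After move 3 (F'): F=GGOO U=WWYY R=OGBR D=WWYY L=BROG
After move 4 (F'): F=GOGO U=WWOB R=WGWR D=RGYY L=BYOY
After move 5 (U'): U=WBWO F=BYGO R=GOWR B=WGBB L=RROY
After move 6 (R'): R=ORGW U=WBWW F=BBGO D=RYYO B=YGGB
Query 1: B[3] = B
Query 2: B[2] = G
Query 3: U[1] = B

Answer: B G B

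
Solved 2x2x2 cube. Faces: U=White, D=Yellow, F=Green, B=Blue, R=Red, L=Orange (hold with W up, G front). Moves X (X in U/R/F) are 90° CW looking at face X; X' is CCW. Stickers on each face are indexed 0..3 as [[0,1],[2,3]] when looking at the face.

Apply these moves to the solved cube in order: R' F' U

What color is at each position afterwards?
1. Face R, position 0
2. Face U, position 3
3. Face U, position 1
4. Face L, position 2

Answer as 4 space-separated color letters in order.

After move 1 (R'): R=RRRR U=WBWB F=GWGW D=YGYG B=YBYB
After move 2 (F'): F=WWGG U=WBRR R=GRYR D=OOYG L=OBOW
After move 3 (U): U=RWRB F=GRGG R=YBYR B=OBYB L=WWOW
Query 1: R[0] = Y
Query 2: U[3] = B
Query 3: U[1] = W
Query 4: L[2] = O

Answer: Y B W O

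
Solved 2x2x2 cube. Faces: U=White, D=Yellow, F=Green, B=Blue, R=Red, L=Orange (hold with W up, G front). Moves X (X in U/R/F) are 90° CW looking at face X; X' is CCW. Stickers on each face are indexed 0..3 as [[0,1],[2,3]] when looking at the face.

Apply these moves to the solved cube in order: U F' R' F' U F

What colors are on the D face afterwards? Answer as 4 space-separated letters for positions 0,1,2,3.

Answer: G Y Y G

Derivation:
After move 1 (U): U=WWWW F=RRGG R=BBRR B=OOBB L=GGOO
After move 2 (F'): F=RGRG U=WWBR R=YBYR D=GOYY L=GWOW
After move 3 (R'): R=BRYY U=WBBO F=RWRR D=GGYG B=YOOB
After move 4 (F'): F=WRRR U=WBBY R=GRGY D=WWYG L=GOOB
After move 5 (U): U=BWYB F=GRRR R=YOGY B=GOOB L=WROB
After move 6 (F): F=RGRR U=BWBR R=YOBY D=GYYG L=WWOW
Query: D face = GYYG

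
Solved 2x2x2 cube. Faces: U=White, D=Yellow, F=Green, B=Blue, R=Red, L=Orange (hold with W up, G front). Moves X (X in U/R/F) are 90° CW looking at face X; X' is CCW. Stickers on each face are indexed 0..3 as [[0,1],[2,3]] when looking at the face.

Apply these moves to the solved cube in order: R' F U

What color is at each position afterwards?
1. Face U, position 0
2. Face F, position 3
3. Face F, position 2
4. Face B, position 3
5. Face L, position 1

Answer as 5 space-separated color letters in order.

After move 1 (R'): R=RRRR U=WBWB F=GWGW D=YGYG B=YBYB
After move 2 (F): F=GGWW U=WBOO R=WRBR D=RRYG L=OYOG
After move 3 (U): U=OWOB F=WRWW R=YBBR B=OYYB L=GGOG
Query 1: U[0] = O
Query 2: F[3] = W
Query 3: F[2] = W
Query 4: B[3] = B
Query 5: L[1] = G

Answer: O W W B G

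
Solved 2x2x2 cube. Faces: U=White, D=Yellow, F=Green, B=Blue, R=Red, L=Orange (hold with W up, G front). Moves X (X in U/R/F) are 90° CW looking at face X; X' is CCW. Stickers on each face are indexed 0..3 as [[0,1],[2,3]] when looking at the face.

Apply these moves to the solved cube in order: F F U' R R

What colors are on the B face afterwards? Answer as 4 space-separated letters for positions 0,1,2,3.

Answer: G R R B

Derivation:
After move 1 (F): F=GGGG U=WWOO R=WRWR D=RRYY L=OYOY
After move 2 (F): F=GGGG U=WWYY R=OROR D=WWYY L=OROR
After move 3 (U'): U=WYWY F=ORGG R=GGOR B=ORBB L=BBOR
After move 4 (R): R=OGRG U=WRWG F=OWGY D=WBYO B=YRYB
After move 5 (R): R=ROGG U=WWWY F=OBGO D=WYYY B=GRRB
Query: B face = GRRB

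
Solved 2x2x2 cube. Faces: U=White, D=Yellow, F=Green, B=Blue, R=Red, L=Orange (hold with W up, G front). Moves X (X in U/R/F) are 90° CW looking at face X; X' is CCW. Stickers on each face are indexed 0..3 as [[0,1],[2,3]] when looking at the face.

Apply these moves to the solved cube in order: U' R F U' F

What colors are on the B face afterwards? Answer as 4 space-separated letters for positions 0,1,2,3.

After move 1 (U'): U=WWWW F=OOGG R=GGRR B=RRBB L=BBOO
After move 2 (R): R=RGRG U=WOWG F=OYGY D=YBYR B=WRWB
After move 3 (F): F=GOYY U=WOOB R=WGGG D=RRYR L=BYOB
After move 4 (U'): U=OBWO F=BYYY R=GOGG B=WGWB L=WROB
After move 5 (F): F=YBYY U=OBBR R=WOOG D=GGYR L=WROR
Query: B face = WGWB

Answer: W G W B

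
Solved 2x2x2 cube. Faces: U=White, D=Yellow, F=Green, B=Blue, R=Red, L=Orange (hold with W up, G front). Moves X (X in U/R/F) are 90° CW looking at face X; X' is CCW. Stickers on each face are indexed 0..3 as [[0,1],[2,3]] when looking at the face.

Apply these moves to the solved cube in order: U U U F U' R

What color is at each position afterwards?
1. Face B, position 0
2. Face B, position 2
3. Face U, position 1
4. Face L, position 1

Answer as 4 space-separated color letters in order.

After move 1 (U): U=WWWW F=RRGG R=BBRR B=OOBB L=GGOO
After move 2 (U): U=WWWW F=BBGG R=OORR B=GGBB L=RROO
After move 3 (U): U=WWWW F=OOGG R=GGRR B=RRBB L=BBOO
After move 4 (F): F=GOGO U=WWOB R=WGWR D=RGYY L=BYOY
After move 5 (U'): U=WBWO F=BYGO R=GOWR B=WGBB L=RROY
After move 6 (R): R=WGRO U=WYWO F=BGGY D=RBYW B=OGBB
Query 1: B[0] = O
Query 2: B[2] = B
Query 3: U[1] = Y
Query 4: L[1] = R

Answer: O B Y R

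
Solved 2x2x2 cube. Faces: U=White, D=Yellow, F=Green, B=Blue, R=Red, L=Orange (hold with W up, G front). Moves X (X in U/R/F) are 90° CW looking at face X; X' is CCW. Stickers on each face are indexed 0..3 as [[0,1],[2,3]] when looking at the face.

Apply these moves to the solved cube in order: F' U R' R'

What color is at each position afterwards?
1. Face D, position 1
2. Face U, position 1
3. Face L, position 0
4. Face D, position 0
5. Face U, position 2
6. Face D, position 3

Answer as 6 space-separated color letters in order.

Answer: W O G O R W

Derivation:
After move 1 (F'): F=GGGG U=WWRR R=YRYR D=OOYY L=OWOW
After move 2 (U): U=RWRW F=YRGG R=BBYR B=OWBB L=GGOW
After move 3 (R'): R=BRBY U=RBRO F=YWGW D=ORYG B=YWOB
After move 4 (R'): R=RYBB U=RORY F=YBGO D=OWYW B=GWRB
Query 1: D[1] = W
Query 2: U[1] = O
Query 3: L[0] = G
Query 4: D[0] = O
Query 5: U[2] = R
Query 6: D[3] = W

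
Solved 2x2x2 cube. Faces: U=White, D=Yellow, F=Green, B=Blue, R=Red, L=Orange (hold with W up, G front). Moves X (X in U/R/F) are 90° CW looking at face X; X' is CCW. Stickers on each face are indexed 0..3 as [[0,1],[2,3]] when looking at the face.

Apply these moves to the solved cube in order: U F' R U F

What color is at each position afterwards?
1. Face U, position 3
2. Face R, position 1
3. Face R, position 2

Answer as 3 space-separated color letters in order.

Answer: O O G

Derivation:
After move 1 (U): U=WWWW F=RRGG R=BBRR B=OOBB L=GGOO
After move 2 (F'): F=RGRG U=WWBR R=YBYR D=GOYY L=GWOW
After move 3 (R): R=YYRB U=WGBG F=RORY D=GBYO B=ROWB
After move 4 (U): U=BWGG F=YYRY R=RORB B=GWWB L=ROOW
After move 5 (F): F=RYYY U=BWWO R=GOGB D=RRYO L=RGOB
Query 1: U[3] = O
Query 2: R[1] = O
Query 3: R[2] = G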